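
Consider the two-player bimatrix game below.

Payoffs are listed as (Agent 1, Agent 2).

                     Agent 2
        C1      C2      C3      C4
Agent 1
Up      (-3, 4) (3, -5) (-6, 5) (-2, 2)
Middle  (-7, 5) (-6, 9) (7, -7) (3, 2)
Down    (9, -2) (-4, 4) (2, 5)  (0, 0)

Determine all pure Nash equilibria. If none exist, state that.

This game has no pure Nash equilibrium.

Agent 1 against C1: payoffs -3, -7, 9 → best response Down.
Agent 1 against C2: payoffs 3, -6, -4 → best response Up.
Agent 1 against C3: payoffs -6, 7, 2 → best response Middle.
Agent 1 against C4: payoffs -2, 3, 0 → best response Middle.
Agent 2 against Up: payoffs 4, -5, 5, 2 → best response C3.
Agent 2 against Middle: payoffs 5, 9, -7, 2 → best response C2.
Agent 2 against Down: payoffs -2, 4, 5, 0 → best response C3.
No profile is a mutual best response for all players.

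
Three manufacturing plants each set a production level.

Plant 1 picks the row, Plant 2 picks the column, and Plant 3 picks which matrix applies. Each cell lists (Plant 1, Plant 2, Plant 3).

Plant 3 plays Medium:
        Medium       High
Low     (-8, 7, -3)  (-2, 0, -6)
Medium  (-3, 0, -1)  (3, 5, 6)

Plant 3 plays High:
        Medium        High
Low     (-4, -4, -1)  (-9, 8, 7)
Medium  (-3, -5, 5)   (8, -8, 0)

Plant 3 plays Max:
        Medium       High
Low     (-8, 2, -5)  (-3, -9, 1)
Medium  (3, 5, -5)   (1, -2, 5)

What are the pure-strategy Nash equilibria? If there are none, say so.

The pure Nash equilibria are (Medium, Medium, High), (Medium, High, Medium).

(Low, Medium, Medium): Plant 1 can switch to Medium (-8 → -3). Not NE.
(Low, Medium, High): Plant 1 can switch to Medium (-4 → -3). Not NE.
(Low, Medium, Max): Plant 1 can switch to Medium (-8 → 3). Not NE.
(Low, High, Medium): Plant 1 can switch to Medium (-2 → 3). Not NE.
(Low, High, High): Plant 1 can switch to Medium (-9 → 8). Not NE.
(Low, High, Max): Plant 1 can switch to Medium (-3 → 1). Not NE.
(Medium, Medium, High): Plant 1 gets -3, best alternative -4; Plant 2 gets -5, best alternative -8; Plant 3 gets 5, best alternative -1. No profitable deviation — NE.
(Medium, High, Medium): Plant 1 gets 3, best alternative -2; Plant 2 gets 5, best alternative 0; Plant 3 gets 6, best alternative 5. No profitable deviation — NE.
(The remaining 4 profiles each have a profitable deviation by the same check.)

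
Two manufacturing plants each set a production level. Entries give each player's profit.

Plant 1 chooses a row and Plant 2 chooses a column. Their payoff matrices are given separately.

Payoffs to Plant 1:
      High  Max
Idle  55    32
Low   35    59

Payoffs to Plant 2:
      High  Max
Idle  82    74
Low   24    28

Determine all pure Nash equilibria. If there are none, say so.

Plant 1 against High: payoffs 55, 35 → best response Idle.
Plant 1 against Max: payoffs 32, 59 → best response Low.
Plant 2 against Idle: payoffs 82, 74 → best response High.
Plant 2 against Low: payoffs 24, 28 → best response Max.
Mutual best responses: (Idle, High); (Low, Max).

(Idle, High), (Low, Max)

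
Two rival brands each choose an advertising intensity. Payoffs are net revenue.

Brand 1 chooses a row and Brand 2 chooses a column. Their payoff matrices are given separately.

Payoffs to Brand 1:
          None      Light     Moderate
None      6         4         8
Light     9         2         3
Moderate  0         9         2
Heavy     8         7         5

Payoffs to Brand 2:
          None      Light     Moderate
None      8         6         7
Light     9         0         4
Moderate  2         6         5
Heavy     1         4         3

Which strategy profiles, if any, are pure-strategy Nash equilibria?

Pure-strategy Nash equilibria: (Light, None), (Moderate, Light)

Check each profile: it is a Nash equilibrium iff no player can strictly gain by switching unilaterally.
(None, None): Brand 1 can switch to Light (6 → 9). Not NE.
(None, Light): Brand 1 can switch to Moderate (4 → 9). Not NE.
(None, Moderate): Brand 2 can switch to None (7 → 8). Not NE.
(Light, None): Brand 1 gets 9, best alternative 8; Brand 2 gets 9, best alternative 4. No profitable deviation — NE.
(Light, Light): Brand 1 can switch to None (2 → 4). Not NE.
(Light, Moderate): Brand 1 can switch to None (3 → 8). Not NE.
(Moderate, None): Brand 1 can switch to None (0 → 6). Not NE.
(Moderate, Light): Brand 1 gets 9, best alternative 7; Brand 2 gets 6, best alternative 5. No profitable deviation — NE.
(The remaining 4 profiles each have a profitable deviation by the same check.)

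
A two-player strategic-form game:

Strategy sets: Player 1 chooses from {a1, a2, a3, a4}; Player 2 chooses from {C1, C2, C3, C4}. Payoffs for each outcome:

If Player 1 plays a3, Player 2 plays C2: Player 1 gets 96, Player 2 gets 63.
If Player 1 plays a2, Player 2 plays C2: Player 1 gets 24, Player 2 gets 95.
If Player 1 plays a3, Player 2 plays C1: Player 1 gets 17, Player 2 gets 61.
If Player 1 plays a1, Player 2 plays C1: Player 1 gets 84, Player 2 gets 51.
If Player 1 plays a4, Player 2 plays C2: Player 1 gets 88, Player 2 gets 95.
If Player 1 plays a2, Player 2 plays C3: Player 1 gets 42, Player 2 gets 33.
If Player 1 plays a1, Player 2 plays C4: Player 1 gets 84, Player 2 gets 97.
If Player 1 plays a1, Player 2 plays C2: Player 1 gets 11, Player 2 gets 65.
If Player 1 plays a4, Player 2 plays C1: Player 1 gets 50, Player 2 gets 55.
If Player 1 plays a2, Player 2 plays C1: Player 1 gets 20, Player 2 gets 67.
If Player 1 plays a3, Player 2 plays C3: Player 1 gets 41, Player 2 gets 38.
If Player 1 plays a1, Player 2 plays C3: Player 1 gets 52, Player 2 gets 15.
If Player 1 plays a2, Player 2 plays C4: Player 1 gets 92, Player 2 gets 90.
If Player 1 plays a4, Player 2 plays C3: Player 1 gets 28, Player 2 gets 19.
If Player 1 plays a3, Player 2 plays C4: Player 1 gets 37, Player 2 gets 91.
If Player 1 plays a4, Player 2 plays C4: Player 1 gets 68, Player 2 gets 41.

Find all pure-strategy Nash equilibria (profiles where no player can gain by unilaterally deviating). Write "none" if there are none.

No pure-strategy Nash equilibrium.

For each strategy profile, look for a profitable unilateral deviation.
(a1, C1): Player 2 can switch to C2 (51 → 65). Not NE.
(a1, C2): Player 1 can switch to a2 (11 → 24). Not NE.
(a1, C3): Player 2 can switch to C1 (15 → 51). Not NE.
(a1, C4): Player 1 can switch to a2 (84 → 92). Not NE.
(a2, C1): Player 1 can switch to a1 (20 → 84). Not NE.
(a2, C2): Player 1 can switch to a3 (24 → 96). Not NE.
(a2, C3): Player 1 can switch to a1 (42 → 52). Not NE.
(a2, C4): Player 2 can switch to C2 (90 → 95). Not NE.
(a3, C1): Player 1 can switch to a1 (17 → 84). Not NE.
(a3, C2): Player 2 can switch to C4 (63 → 91). Not NE.
(The remaining 6 profiles each have a profitable deviation by the same check.)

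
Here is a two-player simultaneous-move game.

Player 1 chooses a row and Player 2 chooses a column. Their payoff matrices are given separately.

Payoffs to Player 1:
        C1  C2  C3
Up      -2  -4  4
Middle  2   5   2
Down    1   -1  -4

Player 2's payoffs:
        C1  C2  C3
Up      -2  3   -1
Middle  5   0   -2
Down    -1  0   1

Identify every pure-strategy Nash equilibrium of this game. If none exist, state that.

Player 1 against C1: payoffs -2, 2, 1 → best response Middle.
Player 1 against C2: payoffs -4, 5, -1 → best response Middle.
Player 1 against C3: payoffs 4, 2, -4 → best response Up.
Player 2 against Up: payoffs -2, 3, -1 → best response C2.
Player 2 against Middle: payoffs 5, 0, -2 → best response C1.
Player 2 against Down: payoffs -1, 0, 1 → best response C3.
Mutual best responses: (Middle, C1).

(Middle, C1)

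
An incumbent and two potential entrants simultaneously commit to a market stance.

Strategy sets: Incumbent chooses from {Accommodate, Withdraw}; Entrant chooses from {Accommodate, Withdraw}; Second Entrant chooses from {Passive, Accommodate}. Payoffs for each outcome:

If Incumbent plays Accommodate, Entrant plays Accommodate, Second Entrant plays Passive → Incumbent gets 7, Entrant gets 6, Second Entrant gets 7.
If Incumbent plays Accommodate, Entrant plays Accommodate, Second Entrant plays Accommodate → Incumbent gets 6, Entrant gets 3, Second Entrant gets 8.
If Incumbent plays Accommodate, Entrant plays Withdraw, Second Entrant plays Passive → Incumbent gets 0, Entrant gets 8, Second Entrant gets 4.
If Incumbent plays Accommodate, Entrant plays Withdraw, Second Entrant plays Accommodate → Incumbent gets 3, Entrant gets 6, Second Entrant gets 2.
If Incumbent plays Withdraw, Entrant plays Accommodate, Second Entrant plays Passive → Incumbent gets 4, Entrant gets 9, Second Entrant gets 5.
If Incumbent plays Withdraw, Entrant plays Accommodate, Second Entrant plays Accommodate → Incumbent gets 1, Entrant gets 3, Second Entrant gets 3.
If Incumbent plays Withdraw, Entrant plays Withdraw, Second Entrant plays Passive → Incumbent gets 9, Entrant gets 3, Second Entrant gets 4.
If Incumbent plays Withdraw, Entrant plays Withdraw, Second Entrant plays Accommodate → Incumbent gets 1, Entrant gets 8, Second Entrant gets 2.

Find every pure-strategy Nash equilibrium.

(Accommodate, Accommodate, Passive): Entrant can switch to Withdraw (6 → 8). Not NE.
(Accommodate, Accommodate, Accommodate): Entrant can switch to Withdraw (3 → 6). Not NE.
(Accommodate, Withdraw, Passive): Incumbent can switch to Withdraw (0 → 9). Not NE.
(Accommodate, Withdraw, Accommodate): Second Entrant can switch to Passive (2 → 4). Not NE.
(Withdraw, Accommodate, Passive): Incumbent can switch to Accommodate (4 → 7). Not NE.
(Withdraw, Accommodate, Accommodate): Incumbent can switch to Accommodate (1 → 6). Not NE.
(The remaining 2 profiles each have a profitable deviation by the same check.)

This game has no pure Nash equilibrium.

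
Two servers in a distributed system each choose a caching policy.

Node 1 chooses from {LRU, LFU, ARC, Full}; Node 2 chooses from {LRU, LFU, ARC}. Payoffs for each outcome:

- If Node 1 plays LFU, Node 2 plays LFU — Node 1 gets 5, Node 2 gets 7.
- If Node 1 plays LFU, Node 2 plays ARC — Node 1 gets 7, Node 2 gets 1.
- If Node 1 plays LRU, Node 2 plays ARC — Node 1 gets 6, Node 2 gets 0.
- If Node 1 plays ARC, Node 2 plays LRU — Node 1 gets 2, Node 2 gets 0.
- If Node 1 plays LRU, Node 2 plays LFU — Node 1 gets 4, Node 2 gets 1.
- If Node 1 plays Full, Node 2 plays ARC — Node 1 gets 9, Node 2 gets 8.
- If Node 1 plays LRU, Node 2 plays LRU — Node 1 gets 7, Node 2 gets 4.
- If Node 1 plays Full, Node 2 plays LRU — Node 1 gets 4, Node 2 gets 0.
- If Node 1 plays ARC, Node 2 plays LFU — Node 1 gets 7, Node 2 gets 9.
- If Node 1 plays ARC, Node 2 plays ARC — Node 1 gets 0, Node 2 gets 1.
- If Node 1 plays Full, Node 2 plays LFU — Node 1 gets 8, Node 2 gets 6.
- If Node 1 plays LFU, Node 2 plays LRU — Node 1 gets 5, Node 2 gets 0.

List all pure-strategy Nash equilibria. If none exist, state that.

(LRU, LRU): Node 1 gets 7, best alternative 5; Node 2 gets 4, best alternative 1. No profitable deviation — NE.
(LRU, LFU): Node 1 can switch to LFU (4 → 5). Not NE.
(LRU, ARC): Node 1 can switch to LFU (6 → 7). Not NE.
(LFU, LRU): Node 1 can switch to LRU (5 → 7). Not NE.
(LFU, LFU): Node 1 can switch to ARC (5 → 7). Not NE.
(LFU, ARC): Node 1 can switch to Full (7 → 9). Not NE.
(ARC, LRU): Node 1 can switch to LRU (2 → 7). Not NE.
(ARC, LFU): Node 1 can switch to Full (7 → 8). Not NE.
(ARC, ARC): Node 1 can switch to LRU (0 → 6). Not NE.
(Full, ARC): Node 1 gets 9, best alternative 7; Node 2 gets 8, best alternative 6. No profitable deviation — NE.
(The remaining 2 profiles each have a profitable deviation by the same check.)

The pure Nash equilibria are (LRU, LRU), (Full, ARC).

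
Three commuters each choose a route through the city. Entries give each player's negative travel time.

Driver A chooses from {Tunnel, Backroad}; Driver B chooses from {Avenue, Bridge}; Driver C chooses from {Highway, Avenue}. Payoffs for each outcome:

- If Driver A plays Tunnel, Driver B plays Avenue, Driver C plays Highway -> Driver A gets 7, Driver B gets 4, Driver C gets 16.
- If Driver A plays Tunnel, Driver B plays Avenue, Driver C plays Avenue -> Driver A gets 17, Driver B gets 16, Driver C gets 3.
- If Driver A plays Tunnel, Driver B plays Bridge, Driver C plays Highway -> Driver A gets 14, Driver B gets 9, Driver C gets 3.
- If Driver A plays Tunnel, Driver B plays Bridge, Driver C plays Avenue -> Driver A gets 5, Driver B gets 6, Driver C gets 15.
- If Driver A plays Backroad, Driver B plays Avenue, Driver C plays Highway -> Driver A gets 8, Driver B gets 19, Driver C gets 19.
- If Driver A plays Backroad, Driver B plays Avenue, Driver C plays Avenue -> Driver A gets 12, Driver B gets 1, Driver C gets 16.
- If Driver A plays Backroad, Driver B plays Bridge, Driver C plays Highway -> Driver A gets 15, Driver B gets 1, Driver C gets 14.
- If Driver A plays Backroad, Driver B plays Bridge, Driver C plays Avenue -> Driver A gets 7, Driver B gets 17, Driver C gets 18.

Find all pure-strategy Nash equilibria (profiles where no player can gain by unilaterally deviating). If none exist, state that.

The pure Nash equilibria are (Backroad, Avenue, Highway); (Backroad, Bridge, Avenue).

Check each profile: it is a Nash equilibrium iff no player can strictly gain by switching unilaterally.
(Tunnel, Avenue, Highway): Driver A can switch to Backroad (7 → 8). Not NE.
(Tunnel, Avenue, Avenue): Driver C can switch to Highway (3 → 16). Not NE.
(Tunnel, Bridge, Highway): Driver A can switch to Backroad (14 → 15). Not NE.
(Tunnel, Bridge, Avenue): Driver A can switch to Backroad (5 → 7). Not NE.
(Backroad, Avenue, Highway): Driver A gets 8, best alternative 7; Driver B gets 19, best alternative 1; Driver C gets 19, best alternative 16. No profitable deviation — NE.
(Backroad, Avenue, Avenue): Driver A can switch to Tunnel (12 → 17). Not NE.
(Backroad, Bridge, Highway): Driver B can switch to Avenue (1 → 19). Not NE.
(Backroad, Bridge, Avenue): Driver A gets 7, best alternative 5; Driver B gets 17, best alternative 1; Driver C gets 18, best alternative 14. No profitable deviation — NE.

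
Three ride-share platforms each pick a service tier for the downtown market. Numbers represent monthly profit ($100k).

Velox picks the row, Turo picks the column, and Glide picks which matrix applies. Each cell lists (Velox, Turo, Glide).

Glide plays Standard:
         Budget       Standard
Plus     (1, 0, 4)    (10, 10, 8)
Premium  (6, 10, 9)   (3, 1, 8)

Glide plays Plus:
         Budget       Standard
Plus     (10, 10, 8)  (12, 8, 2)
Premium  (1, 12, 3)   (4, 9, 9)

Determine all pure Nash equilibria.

Pure-strategy Nash equilibria: (Plus, Budget, Plus); (Plus, Standard, Standard); (Premium, Budget, Standard)

(Plus, Budget, Standard): Velox can switch to Premium (1 → 6). Not NE.
(Plus, Budget, Plus): Velox gets 10, best alternative 1; Turo gets 10, best alternative 8; Glide gets 8, best alternative 4. No profitable deviation — NE.
(Plus, Standard, Standard): Velox gets 10, best alternative 3; Turo gets 10, best alternative 0; Glide gets 8, best alternative 2. No profitable deviation — NE.
(Plus, Standard, Plus): Turo can switch to Budget (8 → 10). Not NE.
(Premium, Budget, Standard): Velox gets 6, best alternative 1; Turo gets 10, best alternative 1; Glide gets 9, best alternative 3. No profitable deviation — NE.
(Premium, Budget, Plus): Velox can switch to Plus (1 → 10). Not NE.
(Premium, Standard, Standard): Velox can switch to Plus (3 → 10). Not NE.
(Premium, Standard, Plus): Velox can switch to Plus (4 → 12). Not NE.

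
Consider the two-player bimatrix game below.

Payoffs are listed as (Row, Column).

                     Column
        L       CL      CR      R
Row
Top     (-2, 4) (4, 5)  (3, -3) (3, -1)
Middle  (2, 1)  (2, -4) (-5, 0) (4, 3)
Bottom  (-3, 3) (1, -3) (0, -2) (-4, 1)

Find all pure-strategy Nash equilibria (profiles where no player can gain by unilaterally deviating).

Pure-strategy Nash equilibria: (Top, CL), (Middle, R)

(Top, L): Row can switch to Middle (-2 → 2). Not NE.
(Top, CL): Row gets 4, best alternative 2; Column gets 5, best alternative 4. No profitable deviation — NE.
(Top, CR): Column can switch to L (-3 → 4). Not NE.
(Top, R): Row can switch to Middle (3 → 4). Not NE.
(Middle, L): Column can switch to R (1 → 3). Not NE.
(Middle, CL): Row can switch to Top (2 → 4). Not NE.
(Middle, CR): Row can switch to Top (-5 → 3). Not NE.
(Middle, R): Row gets 4, best alternative 3; Column gets 3, best alternative 1. No profitable deviation — NE.
(Bottom, L): Row can switch to Top (-3 → -2). Not NE.
(Bottom, CL): Row can switch to Top (1 → 4). Not NE.
(Bottom, CR): Row can switch to Top (0 → 3). Not NE.
(Bottom, R): Row can switch to Top (-4 → 3). Not NE.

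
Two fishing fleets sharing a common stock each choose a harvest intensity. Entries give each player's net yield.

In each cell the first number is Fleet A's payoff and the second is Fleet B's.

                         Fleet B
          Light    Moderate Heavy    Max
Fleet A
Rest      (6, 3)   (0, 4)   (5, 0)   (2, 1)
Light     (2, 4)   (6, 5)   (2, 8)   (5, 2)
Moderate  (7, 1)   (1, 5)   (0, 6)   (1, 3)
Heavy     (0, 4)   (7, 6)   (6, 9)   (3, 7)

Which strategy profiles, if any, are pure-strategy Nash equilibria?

Pure NE: (Heavy, Heavy)

(Rest, Light): Fleet A can switch to Moderate (6 → 7). Not NE.
(Rest, Moderate): Fleet A can switch to Light (0 → 6). Not NE.
(Rest, Heavy): Fleet A can switch to Heavy (5 → 6). Not NE.
(Rest, Max): Fleet A can switch to Light (2 → 5). Not NE.
(Light, Light): Fleet A can switch to Rest (2 → 6). Not NE.
(Light, Moderate): Fleet A can switch to Heavy (6 → 7). Not NE.
(Light, Heavy): Fleet A can switch to Rest (2 → 5). Not NE.
(Light, Max): Fleet B can switch to Light (2 → 4). Not NE.
(Moderate, Light): Fleet B can switch to Moderate (1 → 5). Not NE.
(Moderate, Moderate): Fleet A can switch to Light (1 → 6). Not NE.
(Heavy, Heavy): Fleet A gets 6, best alternative 5; Fleet B gets 9, best alternative 7. No profitable deviation — NE.
(The remaining 5 profiles each have a profitable deviation by the same check.)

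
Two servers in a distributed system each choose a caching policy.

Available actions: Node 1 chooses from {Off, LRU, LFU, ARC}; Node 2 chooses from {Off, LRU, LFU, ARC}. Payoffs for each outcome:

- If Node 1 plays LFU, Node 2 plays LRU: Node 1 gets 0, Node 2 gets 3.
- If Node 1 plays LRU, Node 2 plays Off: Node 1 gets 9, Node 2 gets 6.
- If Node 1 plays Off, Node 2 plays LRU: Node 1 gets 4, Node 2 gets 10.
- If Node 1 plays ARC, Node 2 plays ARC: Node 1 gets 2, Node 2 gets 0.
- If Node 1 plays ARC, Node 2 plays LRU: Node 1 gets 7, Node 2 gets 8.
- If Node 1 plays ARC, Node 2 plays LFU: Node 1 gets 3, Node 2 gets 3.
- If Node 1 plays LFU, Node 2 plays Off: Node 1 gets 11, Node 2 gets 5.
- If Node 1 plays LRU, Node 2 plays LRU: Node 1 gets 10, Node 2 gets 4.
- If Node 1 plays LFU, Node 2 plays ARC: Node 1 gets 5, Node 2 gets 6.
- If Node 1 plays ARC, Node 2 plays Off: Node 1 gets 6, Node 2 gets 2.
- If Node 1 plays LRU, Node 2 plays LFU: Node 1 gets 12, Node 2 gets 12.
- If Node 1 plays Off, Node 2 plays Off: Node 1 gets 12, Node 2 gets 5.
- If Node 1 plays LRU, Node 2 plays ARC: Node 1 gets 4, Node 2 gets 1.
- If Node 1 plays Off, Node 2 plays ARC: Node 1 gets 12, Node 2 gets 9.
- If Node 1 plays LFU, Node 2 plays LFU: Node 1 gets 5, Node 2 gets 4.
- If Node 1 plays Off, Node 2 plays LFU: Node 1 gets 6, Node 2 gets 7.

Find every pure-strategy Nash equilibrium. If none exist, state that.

Check each profile: it is a Nash equilibrium iff no player can strictly gain by switching unilaterally.
(Off, Off): Node 2 can switch to LRU (5 → 10). Not NE.
(Off, LRU): Node 1 can switch to LRU (4 → 10). Not NE.
(Off, LFU): Node 1 can switch to LRU (6 → 12). Not NE.
(Off, ARC): Node 2 can switch to LRU (9 → 10). Not NE.
(LRU, Off): Node 1 can switch to Off (9 → 12). Not NE.
(LRU, LRU): Node 2 can switch to Off (4 → 6). Not NE.
(LRU, LFU): Node 1 gets 12, best alternative 6; Node 2 gets 12, best alternative 6. No profitable deviation — NE.
(LRU, ARC): Node 1 can switch to Off (4 → 12). Not NE.
(LFU, Off): Node 1 can switch to Off (11 → 12). Not NE.
(LFU, LRU): Node 1 can switch to Off (0 → 4). Not NE.
(LFU, LFU): Node 1 can switch to Off (5 → 6). Not NE.
(The remaining 5 profiles each have a profitable deviation by the same check.)

Pure NE: (LRU, LFU)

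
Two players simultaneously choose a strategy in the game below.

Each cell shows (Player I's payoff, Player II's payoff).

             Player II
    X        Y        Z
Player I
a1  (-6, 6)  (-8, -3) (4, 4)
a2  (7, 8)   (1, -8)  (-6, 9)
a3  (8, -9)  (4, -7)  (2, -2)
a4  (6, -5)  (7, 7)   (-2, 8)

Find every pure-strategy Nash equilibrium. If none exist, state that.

(a1, X): Player I can switch to a2 (-6 → 7). Not NE.
(a1, Y): Player I can switch to a2 (-8 → 1). Not NE.
(a1, Z): Player II can switch to X (4 → 6). Not NE.
(a2, X): Player I can switch to a3 (7 → 8). Not NE.
(a2, Y): Player I can switch to a3 (1 → 4). Not NE.
(a2, Z): Player I can switch to a1 (-6 → 4). Not NE.
(a3, X): Player II can switch to Y (-9 → -7). Not NE.
(a3, Y): Player I can switch to a4 (4 → 7). Not NE.
(The remaining 4 profiles each have a profitable deviation by the same check.)

none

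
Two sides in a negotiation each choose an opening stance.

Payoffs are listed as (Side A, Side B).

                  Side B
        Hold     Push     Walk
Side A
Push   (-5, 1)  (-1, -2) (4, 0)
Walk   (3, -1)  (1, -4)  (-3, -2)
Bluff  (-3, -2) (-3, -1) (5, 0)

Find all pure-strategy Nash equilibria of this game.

The pure Nash equilibria are (Walk, Hold), (Bluff, Walk).

Check each profile: it is a Nash equilibrium iff no player can strictly gain by switching unilaterally.
(Push, Hold): Side A can switch to Walk (-5 → 3). Not NE.
(Push, Push): Side A can switch to Walk (-1 → 1). Not NE.
(Push, Walk): Side A can switch to Bluff (4 → 5). Not NE.
(Walk, Hold): Side A gets 3, best alternative -3; Side B gets -1, best alternative -2. No profitable deviation — NE.
(Walk, Push): Side B can switch to Hold (-4 → -1). Not NE.
(Walk, Walk): Side A can switch to Push (-3 → 4). Not NE.
(Bluff, Hold): Side A can switch to Walk (-3 → 3). Not NE.
(Bluff, Walk): Side A gets 5, best alternative 4; Side B gets 0, best alternative -1. No profitable deviation — NE.
(The remaining 1 profile has a profitable deviation by the same check.)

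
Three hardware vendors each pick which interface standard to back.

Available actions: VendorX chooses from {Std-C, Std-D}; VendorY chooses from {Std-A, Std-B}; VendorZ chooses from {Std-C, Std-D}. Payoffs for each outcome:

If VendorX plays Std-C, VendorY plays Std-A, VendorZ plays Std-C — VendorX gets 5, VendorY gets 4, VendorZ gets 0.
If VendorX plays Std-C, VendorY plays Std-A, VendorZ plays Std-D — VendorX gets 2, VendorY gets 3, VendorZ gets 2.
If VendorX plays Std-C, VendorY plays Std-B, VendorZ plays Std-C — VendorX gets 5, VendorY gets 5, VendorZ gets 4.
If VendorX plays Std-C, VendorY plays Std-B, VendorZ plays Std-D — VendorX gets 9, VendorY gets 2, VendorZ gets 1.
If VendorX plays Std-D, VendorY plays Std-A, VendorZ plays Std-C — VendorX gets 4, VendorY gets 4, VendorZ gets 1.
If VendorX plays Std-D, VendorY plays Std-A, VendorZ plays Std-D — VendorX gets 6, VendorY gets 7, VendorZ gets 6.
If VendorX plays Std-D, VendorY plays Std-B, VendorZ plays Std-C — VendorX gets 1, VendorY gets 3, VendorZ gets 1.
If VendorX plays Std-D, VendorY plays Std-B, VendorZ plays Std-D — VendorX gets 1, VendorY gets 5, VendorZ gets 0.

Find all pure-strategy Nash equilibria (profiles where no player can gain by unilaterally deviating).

Pure-strategy Nash equilibria: (Std-C, Std-B, Std-C); (Std-D, Std-A, Std-D)

Check each profile: it is a Nash equilibrium iff no player can strictly gain by switching unilaterally.
(Std-C, Std-A, Std-C): VendorY can switch to Std-B (4 → 5). Not NE.
(Std-C, Std-A, Std-D): VendorX can switch to Std-D (2 → 6). Not NE.
(Std-C, Std-B, Std-C): VendorX gets 5, best alternative 1; VendorY gets 5, best alternative 4; VendorZ gets 4, best alternative 1. No profitable deviation — NE.
(Std-C, Std-B, Std-D): VendorY can switch to Std-A (2 → 3). Not NE.
(Std-D, Std-A, Std-C): VendorX can switch to Std-C (4 → 5). Not NE.
(Std-D, Std-A, Std-D): VendorX gets 6, best alternative 2; VendorY gets 7, best alternative 5; VendorZ gets 6, best alternative 1. No profitable deviation — NE.
(Std-D, Std-B, Std-C): VendorX can switch to Std-C (1 → 5). Not NE.
(Std-D, Std-B, Std-D): VendorX can switch to Std-C (1 → 9). Not NE.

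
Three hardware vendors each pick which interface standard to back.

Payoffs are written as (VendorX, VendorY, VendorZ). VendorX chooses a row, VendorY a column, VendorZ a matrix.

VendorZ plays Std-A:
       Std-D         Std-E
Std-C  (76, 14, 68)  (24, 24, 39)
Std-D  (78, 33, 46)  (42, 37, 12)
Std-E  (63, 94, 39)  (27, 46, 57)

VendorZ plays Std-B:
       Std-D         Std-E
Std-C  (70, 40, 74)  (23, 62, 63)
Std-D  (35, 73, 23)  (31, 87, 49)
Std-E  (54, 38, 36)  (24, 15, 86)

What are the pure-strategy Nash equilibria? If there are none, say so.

(Std-C, Std-D, Std-A): VendorX can switch to Std-D (76 → 78). Not NE.
(Std-C, Std-D, Std-B): VendorY can switch to Std-E (40 → 62). Not NE.
(Std-C, Std-E, Std-A): VendorX can switch to Std-D (24 → 42). Not NE.
(Std-C, Std-E, Std-B): VendorX can switch to Std-D (23 → 31). Not NE.
(Std-D, Std-D, Std-A): VendorY can switch to Std-E (33 → 37). Not NE.
(Std-D, Std-D, Std-B): VendorX can switch to Std-C (35 → 70). Not NE.
(Std-D, Std-E, Std-A): VendorZ can switch to Std-B (12 → 49). Not NE.
(Std-D, Std-E, Std-B): VendorX gets 31, best alternative 24; VendorY gets 87, best alternative 73; VendorZ gets 49, best alternative 12. No profitable deviation — NE.
(Std-E, Std-D, Std-A): VendorX can switch to Std-C (63 → 76). Not NE.
(The remaining 3 profiles each have a profitable deviation by the same check.)

Pure NE: (Std-D, Std-E, Std-B)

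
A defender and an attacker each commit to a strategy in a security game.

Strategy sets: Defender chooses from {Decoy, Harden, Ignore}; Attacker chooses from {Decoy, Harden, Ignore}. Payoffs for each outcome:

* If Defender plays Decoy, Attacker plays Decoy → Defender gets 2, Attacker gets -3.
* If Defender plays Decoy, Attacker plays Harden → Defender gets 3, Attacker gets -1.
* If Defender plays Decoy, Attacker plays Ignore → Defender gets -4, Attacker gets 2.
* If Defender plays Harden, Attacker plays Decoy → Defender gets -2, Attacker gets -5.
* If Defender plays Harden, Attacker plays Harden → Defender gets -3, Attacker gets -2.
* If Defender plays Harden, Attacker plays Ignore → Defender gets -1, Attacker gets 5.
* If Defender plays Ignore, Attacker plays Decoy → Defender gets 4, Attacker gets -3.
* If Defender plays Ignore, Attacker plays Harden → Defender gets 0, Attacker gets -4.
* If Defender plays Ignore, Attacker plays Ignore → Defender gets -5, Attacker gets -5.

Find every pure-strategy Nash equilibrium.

Pure-strategy Nash equilibria: (Harden, Ignore); (Ignore, Decoy)

Defender against Decoy: payoffs 2, -2, 4 → best response Ignore.
Defender against Harden: payoffs 3, -3, 0 → best response Decoy.
Defender against Ignore: payoffs -4, -1, -5 → best response Harden.
Attacker against Decoy: payoffs -3, -1, 2 → best response Ignore.
Attacker against Harden: payoffs -5, -2, 5 → best response Ignore.
Attacker against Ignore: payoffs -3, -4, -5 → best response Decoy.
Mutual best responses: (Harden, Ignore); (Ignore, Decoy).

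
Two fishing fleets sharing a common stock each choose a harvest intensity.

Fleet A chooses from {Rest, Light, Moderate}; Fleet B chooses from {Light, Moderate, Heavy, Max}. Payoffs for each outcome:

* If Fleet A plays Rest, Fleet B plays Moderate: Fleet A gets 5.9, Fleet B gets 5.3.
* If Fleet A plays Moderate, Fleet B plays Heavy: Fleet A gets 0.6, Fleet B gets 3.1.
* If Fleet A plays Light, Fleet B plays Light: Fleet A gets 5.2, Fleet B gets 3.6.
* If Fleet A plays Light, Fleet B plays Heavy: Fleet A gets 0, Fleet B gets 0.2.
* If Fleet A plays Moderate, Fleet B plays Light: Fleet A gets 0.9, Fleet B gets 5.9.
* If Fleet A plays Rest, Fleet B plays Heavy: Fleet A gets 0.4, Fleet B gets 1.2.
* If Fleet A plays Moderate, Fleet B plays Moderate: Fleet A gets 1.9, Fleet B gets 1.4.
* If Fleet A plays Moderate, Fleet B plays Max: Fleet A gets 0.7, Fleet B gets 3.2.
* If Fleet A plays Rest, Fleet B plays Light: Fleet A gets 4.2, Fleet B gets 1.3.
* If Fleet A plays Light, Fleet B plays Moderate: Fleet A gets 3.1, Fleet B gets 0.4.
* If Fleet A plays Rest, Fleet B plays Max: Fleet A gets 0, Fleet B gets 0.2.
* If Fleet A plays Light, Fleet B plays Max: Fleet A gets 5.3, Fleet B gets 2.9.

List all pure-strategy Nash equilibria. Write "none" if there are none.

(Rest, Moderate) and (Light, Light)

Fleet A against Light: payoffs 4.2, 5.2, 0.9 → best response Light.
Fleet A against Moderate: payoffs 5.9, 3.1, 1.9 → best response Rest.
Fleet A against Heavy: payoffs 0.4, 0, 0.6 → best response Moderate.
Fleet A against Max: payoffs 0, 5.3, 0.7 → best response Light.
Fleet B against Rest: payoffs 1.3, 5.3, 1.2, 0.2 → best response Moderate.
Fleet B against Light: payoffs 3.6, 0.4, 0.2, 2.9 → best response Light.
Fleet B against Moderate: payoffs 5.9, 1.4, 3.1, 3.2 → best response Light.
Mutual best responses: (Rest, Moderate); (Light, Light).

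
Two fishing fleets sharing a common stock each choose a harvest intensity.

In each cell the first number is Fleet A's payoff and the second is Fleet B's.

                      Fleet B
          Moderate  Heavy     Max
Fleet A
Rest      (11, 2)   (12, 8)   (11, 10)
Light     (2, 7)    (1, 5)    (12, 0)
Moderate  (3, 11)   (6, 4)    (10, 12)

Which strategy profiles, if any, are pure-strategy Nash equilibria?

(Rest, Moderate): Fleet B can switch to Heavy (2 → 8). Not NE.
(Rest, Heavy): Fleet B can switch to Max (8 → 10). Not NE.
(Rest, Max): Fleet A can switch to Light (11 → 12). Not NE.
(Light, Moderate): Fleet A can switch to Rest (2 → 11). Not NE.
(Light, Heavy): Fleet A can switch to Rest (1 → 12). Not NE.
(Light, Max): Fleet B can switch to Moderate (0 → 7). Not NE.
(Moderate, Moderate): Fleet A can switch to Rest (3 → 11). Not NE.
(Moderate, Heavy): Fleet A can switch to Rest (6 → 12). Not NE.
(Moderate, Max): Fleet A can switch to Rest (10 → 11). Not NE.

none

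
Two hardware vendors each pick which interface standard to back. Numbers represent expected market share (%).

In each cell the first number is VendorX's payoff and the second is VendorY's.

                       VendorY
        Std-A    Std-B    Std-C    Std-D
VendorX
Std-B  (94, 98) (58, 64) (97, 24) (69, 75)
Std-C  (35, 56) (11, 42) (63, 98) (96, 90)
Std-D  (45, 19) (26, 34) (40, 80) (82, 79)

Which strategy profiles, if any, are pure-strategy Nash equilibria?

The unique pure-strategy Nash equilibrium is (Std-B, Std-A).

VendorX against Std-A: payoffs 94, 35, 45 → best response Std-B.
VendorX against Std-B: payoffs 58, 11, 26 → best response Std-B.
VendorX against Std-C: payoffs 97, 63, 40 → best response Std-B.
VendorX against Std-D: payoffs 69, 96, 82 → best response Std-C.
VendorY against Std-B: payoffs 98, 64, 24, 75 → best response Std-A.
VendorY against Std-C: payoffs 56, 42, 98, 90 → best response Std-C.
VendorY against Std-D: payoffs 19, 34, 80, 79 → best response Std-C.
Mutual best responses: (Std-B, Std-A).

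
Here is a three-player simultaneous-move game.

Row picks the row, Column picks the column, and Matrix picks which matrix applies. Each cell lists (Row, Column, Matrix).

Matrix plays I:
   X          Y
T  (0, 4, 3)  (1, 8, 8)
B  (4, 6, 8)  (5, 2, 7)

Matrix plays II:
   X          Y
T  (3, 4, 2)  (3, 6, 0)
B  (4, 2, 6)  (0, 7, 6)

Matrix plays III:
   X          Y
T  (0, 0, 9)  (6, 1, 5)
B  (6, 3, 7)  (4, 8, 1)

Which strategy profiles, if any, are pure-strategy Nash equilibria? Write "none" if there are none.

The unique pure-strategy Nash equilibrium is (B, X, I).

Row against (X, I): payoffs 0, 4 → best response B.
Row against (X, II): payoffs 3, 4 → best response B.
Row against (X, III): payoffs 0, 6 → best response B.
Row against (Y, I): payoffs 1, 5 → best response B.
Row against (Y, II): payoffs 3, 0 → best response T.
Row against (Y, III): payoffs 6, 4 → best response T.
Column against (T, I): payoffs 4, 8 → best response Y.
Column against (T, II): payoffs 4, 6 → best response Y.
Column against (T, III): payoffs 0, 1 → best response Y.
Column against (B, I): payoffs 6, 2 → best response X.
Column against (B, II): payoffs 2, 7 → best response Y.
Column against (B, III): payoffs 3, 8 → best response Y.
Matrix against (T, X): payoffs 3, 2, 9 → best response III.
Matrix against (T, Y): payoffs 8, 0, 5 → best response I.
Matrix against (B, X): payoffs 8, 6, 7 → best response I.
Matrix against (B, Y): payoffs 7, 6, 1 → best response I.
Mutual best responses: (B, X, I).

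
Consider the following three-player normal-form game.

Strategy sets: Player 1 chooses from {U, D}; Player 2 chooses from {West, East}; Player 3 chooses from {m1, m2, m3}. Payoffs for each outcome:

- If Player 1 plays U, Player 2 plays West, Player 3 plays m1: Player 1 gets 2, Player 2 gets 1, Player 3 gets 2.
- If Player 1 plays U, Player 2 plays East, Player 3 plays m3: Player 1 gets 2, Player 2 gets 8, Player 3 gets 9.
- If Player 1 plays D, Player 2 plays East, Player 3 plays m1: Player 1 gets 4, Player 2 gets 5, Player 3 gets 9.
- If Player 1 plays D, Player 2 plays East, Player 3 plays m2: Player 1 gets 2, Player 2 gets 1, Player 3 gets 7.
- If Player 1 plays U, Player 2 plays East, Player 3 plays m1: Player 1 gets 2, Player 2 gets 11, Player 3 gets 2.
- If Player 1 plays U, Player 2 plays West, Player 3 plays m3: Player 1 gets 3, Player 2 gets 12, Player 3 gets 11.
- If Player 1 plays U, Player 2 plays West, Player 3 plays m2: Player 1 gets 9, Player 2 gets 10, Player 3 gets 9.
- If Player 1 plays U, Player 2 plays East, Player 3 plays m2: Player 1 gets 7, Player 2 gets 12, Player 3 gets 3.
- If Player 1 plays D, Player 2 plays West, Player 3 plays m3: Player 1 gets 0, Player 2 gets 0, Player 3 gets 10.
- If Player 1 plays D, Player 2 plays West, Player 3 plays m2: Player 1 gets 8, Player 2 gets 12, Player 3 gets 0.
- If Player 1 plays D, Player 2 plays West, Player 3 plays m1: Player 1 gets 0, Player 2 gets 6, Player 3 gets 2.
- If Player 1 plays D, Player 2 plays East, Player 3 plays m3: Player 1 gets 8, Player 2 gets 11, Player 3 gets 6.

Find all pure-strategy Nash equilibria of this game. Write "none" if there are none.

(U, West, m3)

Player 1 against (West, m1): payoffs 2, 0 → best response U.
Player 1 against (West, m2): payoffs 9, 8 → best response U.
Player 1 against (West, m3): payoffs 3, 0 → best response U.
Player 1 against (East, m1): payoffs 2, 4 → best response D.
Player 1 against (East, m2): payoffs 7, 2 → best response U.
Player 1 against (East, m3): payoffs 2, 8 → best response D.
Player 2 against (U, m1): payoffs 1, 11 → best response East.
Player 2 against (U, m2): payoffs 10, 12 → best response East.
Player 2 against (U, m3): payoffs 12, 8 → best response West.
Player 2 against (D, m1): payoffs 6, 5 → best response West.
Player 2 against (D, m2): payoffs 12, 1 → best response West.
Player 2 against (D, m3): payoffs 0, 11 → best response East.
Player 3 against (U, West): payoffs 2, 9, 11 → best response m3.
Player 3 against (U, East): payoffs 2, 3, 9 → best response m3.
Player 3 against (D, West): payoffs 2, 0, 10 → best response m3.
Player 3 against (D, East): payoffs 9, 7, 6 → best response m1.
Mutual best responses: (U, West, m3).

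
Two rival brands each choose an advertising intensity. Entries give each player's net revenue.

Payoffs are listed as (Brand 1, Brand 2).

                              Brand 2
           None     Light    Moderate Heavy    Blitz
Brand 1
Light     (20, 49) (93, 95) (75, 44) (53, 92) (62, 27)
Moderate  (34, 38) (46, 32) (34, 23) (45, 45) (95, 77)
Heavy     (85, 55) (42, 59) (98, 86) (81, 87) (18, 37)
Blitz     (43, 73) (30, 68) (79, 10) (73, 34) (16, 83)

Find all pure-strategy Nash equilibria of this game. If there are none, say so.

Pure-strategy Nash equilibria: (Light, Light) and (Moderate, Blitz) and (Heavy, Heavy)

Brand 1 against None: payoffs 20, 34, 85, 43 → best response Heavy.
Brand 1 against Light: payoffs 93, 46, 42, 30 → best response Light.
Brand 1 against Moderate: payoffs 75, 34, 98, 79 → best response Heavy.
Brand 1 against Heavy: payoffs 53, 45, 81, 73 → best response Heavy.
Brand 1 against Blitz: payoffs 62, 95, 18, 16 → best response Moderate.
Brand 2 against Light: payoffs 49, 95, 44, 92, 27 → best response Light.
Brand 2 against Moderate: payoffs 38, 32, 23, 45, 77 → best response Blitz.
Brand 2 against Heavy: payoffs 55, 59, 86, 87, 37 → best response Heavy.
Brand 2 against Blitz: payoffs 73, 68, 10, 34, 83 → best response Blitz.
Mutual best responses: (Light, Light); (Moderate, Blitz); (Heavy, Heavy).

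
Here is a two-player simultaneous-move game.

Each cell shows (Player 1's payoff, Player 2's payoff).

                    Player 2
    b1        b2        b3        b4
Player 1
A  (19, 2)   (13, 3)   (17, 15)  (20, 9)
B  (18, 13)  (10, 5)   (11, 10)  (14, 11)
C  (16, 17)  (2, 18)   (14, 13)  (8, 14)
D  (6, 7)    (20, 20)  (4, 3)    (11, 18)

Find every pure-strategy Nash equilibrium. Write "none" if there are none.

(A, b3), (D, b2)

Player 1 against b1: payoffs 19, 18, 16, 6 → best response A.
Player 1 against b2: payoffs 13, 10, 2, 20 → best response D.
Player 1 against b3: payoffs 17, 11, 14, 4 → best response A.
Player 1 against b4: payoffs 20, 14, 8, 11 → best response A.
Player 2 against A: payoffs 2, 3, 15, 9 → best response b3.
Player 2 against B: payoffs 13, 5, 10, 11 → best response b1.
Player 2 against C: payoffs 17, 18, 13, 14 → best response b2.
Player 2 against D: payoffs 7, 20, 3, 18 → best response b2.
Mutual best responses: (A, b3); (D, b2).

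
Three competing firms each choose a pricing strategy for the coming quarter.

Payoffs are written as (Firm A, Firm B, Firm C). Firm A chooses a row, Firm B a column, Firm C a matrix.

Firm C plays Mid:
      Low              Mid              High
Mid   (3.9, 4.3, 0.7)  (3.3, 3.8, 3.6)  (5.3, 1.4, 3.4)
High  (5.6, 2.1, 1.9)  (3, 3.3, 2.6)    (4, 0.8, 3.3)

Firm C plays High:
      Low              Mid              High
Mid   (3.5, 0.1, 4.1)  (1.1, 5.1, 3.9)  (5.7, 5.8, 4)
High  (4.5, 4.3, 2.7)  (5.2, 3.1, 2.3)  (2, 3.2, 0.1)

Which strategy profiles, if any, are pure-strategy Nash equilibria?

Firm A against (Low, Mid): payoffs 3.9, 5.6 → best response High.
Firm A against (Low, High): payoffs 3.5, 4.5 → best response High.
Firm A against (Mid, Mid): payoffs 3.3, 3 → best response Mid.
Firm A against (Mid, High): payoffs 1.1, 5.2 → best response High.
Firm A against (High, Mid): payoffs 5.3, 4 → best response Mid.
Firm A against (High, High): payoffs 5.7, 2 → best response Mid.
Firm B against (Mid, Mid): payoffs 4.3, 3.8, 1.4 → best response Low.
Firm B against (Mid, High): payoffs 0.1, 5.1, 5.8 → best response High.
Firm B against (High, Mid): payoffs 2.1, 3.3, 0.8 → best response Mid.
Firm B against (High, High): payoffs 4.3, 3.1, 3.2 → best response Low.
Firm C against (Mid, Low): payoffs 0.7, 4.1 → best response High.
Firm C against (Mid, Mid): payoffs 3.6, 3.9 → best response High.
Firm C against (Mid, High): payoffs 3.4, 4 → best response High.
Firm C against (High, Low): payoffs 1.9, 2.7 → best response High.
Firm C against (High, Mid): payoffs 2.6, 2.3 → best response Mid.
Firm C against (High, High): payoffs 3.3, 0.1 → best response Mid.
Mutual best responses: (Mid, High, High); (High, Low, High).

The pure Nash equilibria are (Mid, High, High) and (High, Low, High).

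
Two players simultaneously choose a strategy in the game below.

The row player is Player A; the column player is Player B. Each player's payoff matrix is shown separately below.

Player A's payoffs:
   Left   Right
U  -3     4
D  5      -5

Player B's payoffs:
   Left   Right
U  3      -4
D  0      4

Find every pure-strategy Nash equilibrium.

Player A against Left: payoffs -3, 5 → best response D.
Player A against Right: payoffs 4, -5 → best response U.
Player B against U: payoffs 3, -4 → best response Left.
Player B against D: payoffs 0, 4 → best response Right.
No profile is a mutual best response for all players.

none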